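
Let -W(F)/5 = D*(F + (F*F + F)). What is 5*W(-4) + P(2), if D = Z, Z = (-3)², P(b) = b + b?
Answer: -1796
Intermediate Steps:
P(b) = 2*b
Z = 9
D = 9
W(F) = -90*F - 45*F² (W(F) = -45*(F + (F*F + F)) = -45*(F + (F² + F)) = -45*(F + (F + F²)) = -45*(F² + 2*F) = -5*(9*F² + 18*F) = -90*F - 45*F²)
5*W(-4) + P(2) = 5*(-45*(-4)*(2 - 4)) + 2*2 = 5*(-45*(-4)*(-2)) + 4 = 5*(-360) + 4 = -1800 + 4 = -1796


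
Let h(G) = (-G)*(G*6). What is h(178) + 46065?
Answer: -144039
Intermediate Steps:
h(G) = -6*G**2 (h(G) = (-G)*(6*G) = -6*G**2)
h(178) + 46065 = -6*178**2 + 46065 = -6*31684 + 46065 = -190104 + 46065 = -144039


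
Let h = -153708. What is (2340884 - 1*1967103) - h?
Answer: 527489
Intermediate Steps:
(2340884 - 1*1967103) - h = (2340884 - 1*1967103) - 1*(-153708) = (2340884 - 1967103) + 153708 = 373781 + 153708 = 527489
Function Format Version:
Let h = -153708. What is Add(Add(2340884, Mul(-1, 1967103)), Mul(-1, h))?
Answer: 527489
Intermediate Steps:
Add(Add(2340884, Mul(-1, 1967103)), Mul(-1, h)) = Add(Add(2340884, Mul(-1, 1967103)), Mul(-1, -153708)) = Add(Add(2340884, -1967103), 153708) = Add(373781, 153708) = 527489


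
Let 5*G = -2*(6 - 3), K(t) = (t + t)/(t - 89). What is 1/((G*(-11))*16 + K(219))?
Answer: 65/13947 ≈ 0.0046605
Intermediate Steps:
K(t) = 2*t/(-89 + t) (K(t) = (2*t)/(-89 + t) = 2*t/(-89 + t))
G = -6/5 (G = (-2*(6 - 3))/5 = (-2*3)/5 = (⅕)*(-6) = -6/5 ≈ -1.2000)
1/((G*(-11))*16 + K(219)) = 1/(-6/5*(-11)*16 + 2*219/(-89 + 219)) = 1/((66/5)*16 + 2*219/130) = 1/(1056/5 + 2*219*(1/130)) = 1/(1056/5 + 219/65) = 1/(13947/65) = 65/13947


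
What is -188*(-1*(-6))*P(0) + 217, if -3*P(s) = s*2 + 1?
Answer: 593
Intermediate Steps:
P(s) = -1/3 - 2*s/3 (P(s) = -(s*2 + 1)/3 = -(2*s + 1)/3 = -(1 + 2*s)/3 = -1/3 - 2*s/3)
-188*(-1*(-6))*P(0) + 217 = -188*(-1*(-6))*(-1/3 - 2/3*0) + 217 = -1128*(-1/3 + 0) + 217 = -1128*(-1)/3 + 217 = -188*(-2) + 217 = 376 + 217 = 593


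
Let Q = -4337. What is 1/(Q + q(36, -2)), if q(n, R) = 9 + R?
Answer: -1/4330 ≈ -0.00023095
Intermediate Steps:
1/(Q + q(36, -2)) = 1/(-4337 + (9 - 2)) = 1/(-4337 + 7) = 1/(-4330) = -1/4330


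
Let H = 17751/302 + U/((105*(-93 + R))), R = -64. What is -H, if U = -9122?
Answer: -295380079/4978470 ≈ -59.331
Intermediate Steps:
H = 295380079/4978470 (H = 17751/302 - 9122*1/(105*(-93 - 64)) = 17751*(1/302) - 9122/(105*(-157)) = 17751/302 - 9122/(-16485) = 17751/302 - 9122*(-1/16485) = 17751/302 + 9122/16485 = 295380079/4978470 ≈ 59.331)
-H = -1*295380079/4978470 = -295380079/4978470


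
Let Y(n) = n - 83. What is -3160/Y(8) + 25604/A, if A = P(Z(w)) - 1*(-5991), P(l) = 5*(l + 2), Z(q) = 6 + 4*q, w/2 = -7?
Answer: 1339564/28755 ≈ 46.585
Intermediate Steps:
Y(n) = -83 + n
w = -14 (w = 2*(-7) = -14)
P(l) = 10 + 5*l (P(l) = 5*(2 + l) = 10 + 5*l)
A = 5751 (A = (10 + 5*(6 + 4*(-14))) - 1*(-5991) = (10 + 5*(6 - 56)) + 5991 = (10 + 5*(-50)) + 5991 = (10 - 250) + 5991 = -240 + 5991 = 5751)
-3160/Y(8) + 25604/A = -3160/(-83 + 8) + 25604/5751 = -3160/(-75) + 25604*(1/5751) = -3160*(-1/75) + 25604/5751 = 632/15 + 25604/5751 = 1339564/28755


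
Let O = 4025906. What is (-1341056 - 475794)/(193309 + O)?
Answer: -51910/120549 ≈ -0.43061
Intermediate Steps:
(-1341056 - 475794)/(193309 + O) = (-1341056 - 475794)/(193309 + 4025906) = -1816850/4219215 = -1816850*1/4219215 = -51910/120549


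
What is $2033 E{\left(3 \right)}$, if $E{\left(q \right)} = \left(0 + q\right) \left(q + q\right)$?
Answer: $36594$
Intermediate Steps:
$E{\left(q \right)} = 2 q^{2}$ ($E{\left(q \right)} = q 2 q = 2 q^{2}$)
$2033 E{\left(3 \right)} = 2033 \cdot 2 \cdot 3^{2} = 2033 \cdot 2 \cdot 9 = 2033 \cdot 18 = 36594$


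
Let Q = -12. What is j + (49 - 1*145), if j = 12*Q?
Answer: -240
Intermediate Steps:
j = -144 (j = 12*(-12) = -144)
j + (49 - 1*145) = -144 + (49 - 1*145) = -144 + (49 - 145) = -144 - 96 = -240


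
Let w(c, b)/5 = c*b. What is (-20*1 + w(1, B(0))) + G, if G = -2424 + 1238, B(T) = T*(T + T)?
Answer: -1206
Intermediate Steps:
B(T) = 2*T² (B(T) = T*(2*T) = 2*T²)
G = -1186
w(c, b) = 5*b*c (w(c, b) = 5*(c*b) = 5*(b*c) = 5*b*c)
(-20*1 + w(1, B(0))) + G = (-20*1 + 5*(2*0²)*1) - 1186 = (-20 + 5*(2*0)*1) - 1186 = (-20 + 5*0*1) - 1186 = (-20 + 0) - 1186 = -20 - 1186 = -1206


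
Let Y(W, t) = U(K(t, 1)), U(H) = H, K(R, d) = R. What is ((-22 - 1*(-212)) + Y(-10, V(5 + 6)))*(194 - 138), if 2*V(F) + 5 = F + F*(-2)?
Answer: 10192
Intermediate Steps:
V(F) = -5/2 - F/2 (V(F) = -5/2 + (F + F*(-2))/2 = -5/2 + (F - 2*F)/2 = -5/2 + (-F)/2 = -5/2 - F/2)
Y(W, t) = t
((-22 - 1*(-212)) + Y(-10, V(5 + 6)))*(194 - 138) = ((-22 - 1*(-212)) + (-5/2 - (5 + 6)/2))*(194 - 138) = ((-22 + 212) + (-5/2 - ½*11))*56 = (190 + (-5/2 - 11/2))*56 = (190 - 8)*56 = 182*56 = 10192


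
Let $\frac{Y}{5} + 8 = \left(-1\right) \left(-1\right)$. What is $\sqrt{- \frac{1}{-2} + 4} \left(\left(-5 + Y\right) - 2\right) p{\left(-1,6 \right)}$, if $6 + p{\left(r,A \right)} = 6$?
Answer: $0$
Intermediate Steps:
$p{\left(r,A \right)} = 0$ ($p{\left(r,A \right)} = -6 + 6 = 0$)
$Y = -35$ ($Y = -40 + 5 \left(\left(-1\right) \left(-1\right)\right) = -40 + 5 \cdot 1 = -40 + 5 = -35$)
$\sqrt{- \frac{1}{-2} + 4} \left(\left(-5 + Y\right) - 2\right) p{\left(-1,6 \right)} = \sqrt{- \frac{1}{-2} + 4} \left(\left(-5 - 35\right) - 2\right) 0 = \sqrt{\left(-1\right) \left(- \frac{1}{2}\right) + 4} \left(-40 - 2\right) 0 = \sqrt{\frac{1}{2} + 4} \left(-42\right) 0 = \sqrt{\frac{9}{2}} \left(-42\right) 0 = \frac{3 \sqrt{2}}{2} \left(-42\right) 0 = - 63 \sqrt{2} \cdot 0 = 0$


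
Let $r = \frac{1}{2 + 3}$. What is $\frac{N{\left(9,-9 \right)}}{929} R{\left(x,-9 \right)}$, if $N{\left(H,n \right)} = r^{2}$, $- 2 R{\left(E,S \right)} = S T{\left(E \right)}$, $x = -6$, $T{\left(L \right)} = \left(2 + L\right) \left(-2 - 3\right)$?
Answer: $\frac{18}{4645} \approx 0.0038751$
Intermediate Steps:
$T{\left(L \right)} = -10 - 5 L$ ($T{\left(L \right)} = \left(2 + L\right) \left(-5\right) = -10 - 5 L$)
$r = \frac{1}{5} \approx 0.2$
$R{\left(E,S \right)} = - \frac{S \left(-10 - 5 E\right)}{2}$
$N{\left(H,n \right)} = \frac{1}{25}$ ($N{\left(H,n \right)} = \left(\frac{1}{5}\right)^{2} = \frac{1}{25}$)
$\frac{N{\left(9,-9 \right)}}{929} R{\left(x,-9 \right)} = \frac{1}{25 \cdot 929} \cdot \frac{5}{2} \left(-9\right) \left(2 - 6\right) = \frac{1}{25} \cdot \frac{1}{929} \cdot \frac{5}{2} \left(-9\right) \left(-4\right) = \frac{1}{23225} \cdot 90 = \frac{18}{4645}$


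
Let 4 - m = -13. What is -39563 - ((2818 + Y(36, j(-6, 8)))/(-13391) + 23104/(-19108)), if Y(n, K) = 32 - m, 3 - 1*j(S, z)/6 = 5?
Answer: -2530707031684/63968807 ≈ -39562.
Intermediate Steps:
m = 17 (m = 4 - 1*(-13) = 4 + 13 = 17)
j(S, z) = -12 (j(S, z) = 18 - 6*5 = 18 - 30 = -12)
Y(n, K) = 15 (Y(n, K) = 32 - 1*17 = 32 - 17 = 15)
-39563 - ((2818 + Y(36, j(-6, 8)))/(-13391) + 23104/(-19108)) = -39563 - ((2818 + 15)/(-13391) + 23104/(-19108)) = -39563 - (2833*(-1/13391) + 23104*(-1/19108)) = -39563 - (-2833/13391 - 5776/4777) = -39563 - 1*(-90879657/63968807) = -39563 + 90879657/63968807 = -2530707031684/63968807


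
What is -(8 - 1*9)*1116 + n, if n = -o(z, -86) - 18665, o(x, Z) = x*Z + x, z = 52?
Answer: -13129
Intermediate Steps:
o(x, Z) = x + Z*x (o(x, Z) = Z*x + x = x + Z*x)
n = -14245 (n = -52*(1 - 86) - 18665 = -52*(-85) - 18665 = -1*(-4420) - 18665 = 4420 - 18665 = -14245)
-(8 - 1*9)*1116 + n = -(8 - 1*9)*1116 - 14245 = -(8 - 9)*1116 - 14245 = -(-1)*1116 - 14245 = -1*(-1116) - 14245 = 1116 - 14245 = -13129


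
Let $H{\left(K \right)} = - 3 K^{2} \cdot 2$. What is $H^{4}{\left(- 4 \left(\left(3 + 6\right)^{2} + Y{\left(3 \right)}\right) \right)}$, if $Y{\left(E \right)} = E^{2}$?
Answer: $365615844006297600000000$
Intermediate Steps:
$H{\left(K \right)} = - 6 K^{2}$
$H^{4}{\left(- 4 \left(\left(3 + 6\right)^{2} + Y{\left(3 \right)}\right) \right)} = \left(- 6 \left(- 4 \left(\left(3 + 6\right)^{2} + 3^{2}\right)\right)^{2}\right)^{4} = \left(- 6 \left(- 4 \left(9^{2} + 9\right)\right)^{2}\right)^{4} = \left(- 6 \left(- 4 \left(81 + 9\right)\right)^{2}\right)^{4} = \left(- 6 \left(\left(-4\right) 90\right)^{2}\right)^{4} = \left(- 6 \left(-360\right)^{2}\right)^{4} = \left(\left(-6\right) 129600\right)^{4} = \left(-777600\right)^{4} = 365615844006297600000000$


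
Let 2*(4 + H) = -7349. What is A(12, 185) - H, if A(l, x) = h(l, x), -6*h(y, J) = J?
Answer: 10943/3 ≈ 3647.7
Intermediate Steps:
H = -7357/2 (H = -4 + (½)*(-7349) = -4 - 7349/2 = -7357/2 ≈ -3678.5)
h(y, J) = -J/6
A(l, x) = -x/6
A(12, 185) - H = -⅙*185 - 1*(-7357/2) = -185/6 + 7357/2 = 10943/3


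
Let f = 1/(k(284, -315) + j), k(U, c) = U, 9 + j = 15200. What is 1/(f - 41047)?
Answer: -15475/635202324 ≈ -2.4362e-5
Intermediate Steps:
j = 15191 (j = -9 + 15200 = 15191)
f = 1/15475 (f = 1/(284 + 15191) = 1/15475 ≈ 6.4620e-5)
1/(f - 41047) = 1/(1/15475 - 41047) = 1/(-635202324/15475) = -15475/635202324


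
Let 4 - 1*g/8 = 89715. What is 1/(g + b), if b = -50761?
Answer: -1/768449 ≈ -1.3013e-6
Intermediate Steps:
g = -717688 (g = 32 - 8*89715 = 32 - 717720 = -717688)
1/(g + b) = 1/(-717688 - 50761) = 1/(-768449) = -1/768449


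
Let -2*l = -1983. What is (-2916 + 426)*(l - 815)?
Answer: -439485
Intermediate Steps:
l = 1983/2 (l = -1/2*(-1983) = 1983/2 ≈ 991.50)
(-2916 + 426)*(l - 815) = (-2916 + 426)*(1983/2 - 815) = -2490*353/2 = -439485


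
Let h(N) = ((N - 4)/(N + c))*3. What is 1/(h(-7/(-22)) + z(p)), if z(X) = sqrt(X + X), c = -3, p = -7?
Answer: 14337/107783 - 3481*I*sqrt(14)/107783 ≈ 0.13302 - 0.12084*I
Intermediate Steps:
z(X) = sqrt(2)*sqrt(X) (z(X) = sqrt(2*X) = sqrt(2)*sqrt(X))
h(N) = 3*(-4 + N)/(-3 + N) (h(N) = ((N - 4)/(N - 3))*3 = ((-4 + N)/(-3 + N))*3 = 3*(-4 + N)/(-3 + N))
1/(h(-7/(-22)) + z(p)) = 1/(3*(-4 - 7/(-22))/(-3 - 7/(-22)) + sqrt(2)*sqrt(-7)) = 1/(3*(-4 - 7*(-1/22))/(-3 - 7*(-1/22)) + sqrt(2)*(I*sqrt(7))) = 1/(3*(-4 + 7/22)/(-3 + 7/22) + I*sqrt(14)) = 1/(3*(-81/22)/(-59/22) + I*sqrt(14)) = 1/(3*(-22/59)*(-81/22) + I*sqrt(14)) = 1/(243/59 + I*sqrt(14))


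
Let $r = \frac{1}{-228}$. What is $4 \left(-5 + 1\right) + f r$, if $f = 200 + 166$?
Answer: $- \frac{669}{38} \approx -17.605$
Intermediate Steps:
$f = 366$
$r = - \frac{1}{228} \approx -0.004386$
$4 \left(-5 + 1\right) + f r = 4 \left(-5 + 1\right) + 366 \left(- \frac{1}{228}\right) = 4 \left(-4\right) - \frac{61}{38} = -16 - \frac{61}{38} = - \frac{669}{38}$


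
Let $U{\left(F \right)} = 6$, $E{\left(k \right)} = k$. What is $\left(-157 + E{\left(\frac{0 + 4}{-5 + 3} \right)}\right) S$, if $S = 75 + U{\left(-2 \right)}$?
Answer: $-12879$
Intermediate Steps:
$S = 81$ ($S = 75 + 6 = 81$)
$\left(-157 + E{\left(\frac{0 + 4}{-5 + 3} \right)}\right) S = \left(-157 + \frac{0 + 4}{-5 + 3}\right) 81 = \left(-157 + \frac{4}{-2}\right) 81 = \left(-157 + 4 \left(- \frac{1}{2}\right)\right) 81 = \left(-157 - 2\right) 81 = \left(-159\right) 81 = -12879$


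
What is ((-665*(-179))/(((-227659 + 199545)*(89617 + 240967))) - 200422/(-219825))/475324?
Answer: 1862703632610197/971116416333080020800 ≈ 1.9181e-6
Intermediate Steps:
((-665*(-179))/(((-227659 + 199545)*(89617 + 240967))) - 200422/(-219825))/475324 = (119035/((-28114*330584)) - 200422*(-1/219825))*(1/475324) = (119035/(-9294038576) + 200422/219825)*(1/475324) = (119035*(-1/9294038576) + 200422/219825)*(1/475324) = (-119035/9294038576 + 200422/219825)*(1/475324) = (1862703632610197/2043062029969200)*(1/475324) = 1862703632610197/971116416333080020800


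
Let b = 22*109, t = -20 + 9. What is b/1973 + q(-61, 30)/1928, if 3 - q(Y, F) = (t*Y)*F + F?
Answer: -35146417/3803944 ≈ -9.2395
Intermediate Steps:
t = -11
b = 2398
q(Y, F) = 3 - F + 11*F*Y (q(Y, F) = 3 - ((-11*Y)*F + F) = 3 - (-11*F*Y + F) = 3 - (F - 11*F*Y) = 3 + (-F + 11*F*Y) = 3 - F + 11*F*Y)
b/1973 + q(-61, 30)/1928 = 2398/1973 + (3 - 1*30 + 11*30*(-61))/1928 = 2398*(1/1973) + (3 - 30 - 20130)*(1/1928) = 2398/1973 - 20157*1/1928 = 2398/1973 - 20157/1928 = -35146417/3803944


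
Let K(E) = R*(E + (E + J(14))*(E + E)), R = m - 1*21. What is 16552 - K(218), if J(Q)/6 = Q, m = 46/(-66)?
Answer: 8634496/3 ≈ 2.8782e+6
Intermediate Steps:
m = -23/33 (m = 46*(-1/66) = -23/33 ≈ -0.69697)
J(Q) = 6*Q
R = -716/33 (R = -23/33 - 1*21 = -23/33 - 21 = -716/33 ≈ -21.697)
K(E) = -716*E/33 - 1432*E*(84 + E)/33 (K(E) = -716*(E + (E + 6*14)*(E + E))/33 = -716*(E + (E + 84)*(2*E))/33 = -716*(E + (84 + E)*(2*E))/33 = -716*(E + 2*E*(84 + E))/33 = -716*E/33 - 1432*E*(84 + E)/33)
16552 - K(218) = 16552 - (-716)*218*(169 + 2*218)/33 = 16552 - (-716)*218*(169 + 436)/33 = 16552 - (-716)*218*605/33 = 16552 - 1*(-8584840/3) = 16552 + 8584840/3 = 8634496/3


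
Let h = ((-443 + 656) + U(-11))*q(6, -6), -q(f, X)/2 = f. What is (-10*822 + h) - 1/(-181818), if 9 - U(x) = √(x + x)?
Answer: -1978907111/181818 + 12*I*√22 ≈ -10884.0 + 56.285*I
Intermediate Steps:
q(f, X) = -2*f
U(x) = 9 - √2*√x (U(x) = 9 - √(x + x) = 9 - √(2*x) = 9 - √2*√x)
h = -2664 + 12*I*√22 (h = ((-443 + 656) + (9 - √2*√(-11)))*(-2*6) = (213 + (9 - √2*I*√11))*(-12) = (213 + (9 - I*√22))*(-12) = (222 - I*√22)*(-12) = -2664 + 12*I*√22 ≈ -2664.0 + 56.285*I)
(-10*822 + h) - 1/(-181818) = (-10*822 + (-2664 + 12*I*√22)) - 1/(-181818) = (-8220 + (-2664 + 12*I*√22)) - 1*(-1/181818) = (-10884 + 12*I*√22) + 1/181818 = -1978907111/181818 + 12*I*√22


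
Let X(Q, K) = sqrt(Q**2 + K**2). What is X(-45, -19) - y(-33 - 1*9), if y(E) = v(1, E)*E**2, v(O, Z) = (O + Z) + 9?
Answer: 56448 + sqrt(2386) ≈ 56497.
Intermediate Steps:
v(O, Z) = 9 + O + Z
X(Q, K) = sqrt(K**2 + Q**2)
y(E) = E**2*(10 + E) (y(E) = (9 + 1 + E)*E**2 = (10 + E)*E**2 = E**2*(10 + E))
X(-45, -19) - y(-33 - 1*9) = sqrt((-19)**2 + (-45)**2) - (-33 - 1*9)**2*(10 + (-33 - 1*9)) = sqrt(361 + 2025) - (-33 - 9)**2*(10 + (-33 - 9)) = sqrt(2386) - (-42)**2*(10 - 42) = sqrt(2386) - 1764*(-32) = sqrt(2386) - 1*(-56448) = sqrt(2386) + 56448 = 56448 + sqrt(2386)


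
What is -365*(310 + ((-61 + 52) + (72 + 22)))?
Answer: -144175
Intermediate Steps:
-365*(310 + ((-61 + 52) + (72 + 22))) = -365*(310 + (-9 + 94)) = -365*(310 + 85) = -365*395 = -144175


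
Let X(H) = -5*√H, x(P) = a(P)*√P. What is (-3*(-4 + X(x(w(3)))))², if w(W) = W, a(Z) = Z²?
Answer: 9*(4 + 15*3^(¼))² ≈ 5072.8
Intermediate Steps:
x(P) = P^(5/2) (x(P) = P²*√P = P^(5/2))
(-3*(-4 + X(x(w(3)))))² = (-3*(-4 - 5*3*3^(¼)))² = (-3*(-4 - 15*3^(¼)))² = (12 + 45*3^(¼))²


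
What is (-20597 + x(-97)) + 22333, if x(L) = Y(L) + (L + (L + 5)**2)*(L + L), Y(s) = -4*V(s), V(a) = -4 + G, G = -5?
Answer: -1621426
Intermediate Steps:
V(a) = -9 (V(a) = -4 - 5 = -9)
Y(s) = 36 (Y(s) = -4*(-9) = 36)
x(L) = 36 + 2*L*(L + (5 + L)**2) (x(L) = 36 + (L + (L + 5)**2)*(L + L) = 36 + (L + (5 + L)**2)*(2*L) = 36 + 2*L*(L + (5 + L)**2))
(-20597 + x(-97)) + 22333 = (-20597 + (36 + 2*(-97)**2 + 2*(-97)*(5 - 97)**2)) + 22333 = (-20597 + (36 + 2*9409 + 2*(-97)*(-92)**2)) + 22333 = (-20597 + (36 + 18818 + 2*(-97)*8464)) + 22333 = (-20597 + (36 + 18818 - 1642016)) + 22333 = (-20597 - 1623162) + 22333 = -1643759 + 22333 = -1621426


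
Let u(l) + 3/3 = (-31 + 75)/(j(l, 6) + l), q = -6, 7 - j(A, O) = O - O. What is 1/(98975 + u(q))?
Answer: 1/99018 ≈ 1.0099e-5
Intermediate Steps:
j(A, O) = 7 (j(A, O) = 7 - (O - O) = 7 - 1*0 = 7 + 0 = 7)
u(l) = -1 + 44/(7 + l) (u(l) = -1 + (-31 + 75)/(7 + l) = -1 + 44/(7 + l))
1/(98975 + u(q)) = 1/(98975 + (37 - 1*(-6))/(7 - 6)) = 1/(98975 + (37 + 6)/1) = 1/(98975 + 1*43) = 1/(98975 + 43) = 1/99018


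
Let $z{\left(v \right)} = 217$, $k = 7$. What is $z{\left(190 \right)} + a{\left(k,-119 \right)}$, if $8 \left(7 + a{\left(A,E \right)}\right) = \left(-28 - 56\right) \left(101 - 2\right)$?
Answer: $- \frac{1659}{2} \approx -829.5$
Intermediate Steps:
$a{\left(A,E \right)} = - \frac{2093}{2}$ ($a{\left(A,E \right)} = -7 + \frac{\left(-28 - 56\right) \left(101 - 2\right)}{8} = -7 + \frac{\left(-84\right) 99}{8} = -7 + \frac{1}{8} \left(-8316\right) = -7 - \frac{2079}{2} = - \frac{2093}{2}$)
$z{\left(190 \right)} + a{\left(k,-119 \right)} = 217 - \frac{2093}{2} = - \frac{1659}{2}$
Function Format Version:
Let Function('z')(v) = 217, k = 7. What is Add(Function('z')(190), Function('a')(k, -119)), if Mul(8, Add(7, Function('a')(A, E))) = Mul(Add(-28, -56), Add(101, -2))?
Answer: Rational(-1659, 2) ≈ -829.50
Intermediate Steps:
Function('a')(A, E) = Rational(-2093, 2) (Function('a')(A, E) = Add(-7, Mul(Rational(1, 8), Mul(Add(-28, -56), Add(101, -2)))) = Add(-7, Mul(Rational(1, 8), Mul(-84, 99))) = Add(-7, Mul(Rational(1, 8), -8316)) = Add(-7, Rational(-2079, 2)) = Rational(-2093, 2))
Add(Function('z')(190), Function('a')(k, -119)) = Add(217, Rational(-2093, 2)) = Rational(-1659, 2)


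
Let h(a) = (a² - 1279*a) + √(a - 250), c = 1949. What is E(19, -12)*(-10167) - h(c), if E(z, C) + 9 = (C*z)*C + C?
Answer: -28909235 - √1699 ≈ -2.8909e+7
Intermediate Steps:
E(z, C) = -9 + C + z*C² (E(z, C) = -9 + ((C*z)*C + C) = -9 + (z*C² + C) = -9 + (C + z*C²) = -9 + C + z*C²)
h(a) = a² + √(-250 + a) - 1279*a (h(a) = (a² - 1279*a) + √(-250 + a) = a² + √(-250 + a) - 1279*a)
E(19, -12)*(-10167) - h(c) = (-9 - 12 + 19*(-12)²)*(-10167) - (1949² + √(-250 + 1949) - 1279*1949) = (-9 - 12 + 19*144)*(-10167) - (3798601 + √1699 - 2492771) = (-9 - 12 + 2736)*(-10167) - (1305830 + √1699) = 2715*(-10167) + (-1305830 - √1699) = -27603405 + (-1305830 - √1699) = -28909235 - √1699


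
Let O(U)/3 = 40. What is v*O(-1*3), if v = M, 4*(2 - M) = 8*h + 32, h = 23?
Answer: -6240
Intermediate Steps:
O(U) = 120 (O(U) = 3*40 = 120)
M = -52 (M = 2 - (8*23 + 32)/4 = 2 - (184 + 32)/4 = 2 - ¼*216 = 2 - 54 = -52)
v = -52
v*O(-1*3) = -52*120 = -6240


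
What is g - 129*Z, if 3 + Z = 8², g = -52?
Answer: -7921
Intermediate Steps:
Z = 61 (Z = -3 + 8² = -3 + 64 = 61)
g - 129*Z = -52 - 129*61 = -52 - 7869 = -7921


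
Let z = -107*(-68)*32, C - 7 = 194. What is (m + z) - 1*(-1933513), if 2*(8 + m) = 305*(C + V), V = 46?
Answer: 4408009/2 ≈ 2.2040e+6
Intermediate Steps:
C = 201 (C = 7 + 194 = 201)
z = 232832 (z = 7276*32 = 232832)
m = 75319/2 (m = -8 + (305*(201 + 46))/2 = -8 + (305*247)/2 = -8 + (1/2)*75335 = -8 + 75335/2 = 75319/2 ≈ 37660.)
(m + z) - 1*(-1933513) = (75319/2 + 232832) - 1*(-1933513) = 540983/2 + 1933513 = 4408009/2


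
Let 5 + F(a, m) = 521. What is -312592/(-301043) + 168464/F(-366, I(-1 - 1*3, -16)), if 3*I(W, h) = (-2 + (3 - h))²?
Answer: 295791892/903129 ≈ 327.52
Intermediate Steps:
I(W, h) = (1 - h)²/3 (I(W, h) = (-2 + (3 - h))²/3 = (1 - h)²/3)
F(a, m) = 516 (F(a, m) = -5 + 521 = 516)
-312592/(-301043) + 168464/F(-366, I(-1 - 1*3, -16)) = -312592/(-301043) + 168464/516 = -312592*(-1/301043) + 168464*(1/516) = 312592/301043 + 42116/129 = 295791892/903129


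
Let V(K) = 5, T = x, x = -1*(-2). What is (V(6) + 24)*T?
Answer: 58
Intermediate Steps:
x = 2
T = 2
(V(6) + 24)*T = (5 + 24)*2 = 29*2 = 58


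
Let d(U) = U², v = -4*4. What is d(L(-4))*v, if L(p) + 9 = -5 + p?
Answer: -5184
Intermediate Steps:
L(p) = -14 + p (L(p) = -9 + (-5 + p) = -14 + p)
v = -16
d(L(-4))*v = (-14 - 4)²*(-16) = (-18)²*(-16) = 324*(-16) = -5184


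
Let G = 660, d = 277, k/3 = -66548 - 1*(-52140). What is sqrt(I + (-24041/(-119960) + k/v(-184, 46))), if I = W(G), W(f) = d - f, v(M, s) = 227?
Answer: I*sqrt(106262784054398890)/13615460 ≈ 23.942*I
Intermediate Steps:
k = -43224 (k = 3*(-66548 - 1*(-52140)) = 3*(-66548 + 52140) = 3*(-14408) = -43224)
W(f) = 277 - f
I = -383 (I = 277 - 1*660 = 277 - 660 = -383)
sqrt(I + (-24041/(-119960) + k/v(-184, 46))) = sqrt(-383 + (-24041/(-119960) - 43224/227)) = sqrt(-383 + (-24041*(-1/119960) - 43224*1/227)) = sqrt(-383 + (24041/119960 - 43224/227)) = sqrt(-383 - 5179693733/27230920) = sqrt(-15609136093/27230920) = I*sqrt(106262784054398890)/13615460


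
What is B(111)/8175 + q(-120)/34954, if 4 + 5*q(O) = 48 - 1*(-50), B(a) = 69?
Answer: 427586/47624825 ≈ 0.0089782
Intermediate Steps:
q(O) = 94/5 (q(O) = -4/5 + (48 - 1*(-50))/5 = -4/5 + (48 + 50)/5 = -4/5 + (1/5)*98 = -4/5 + 98/5 = 94/5)
B(111)/8175 + q(-120)/34954 = 69/8175 + (94/5)/34954 = 69*(1/8175) + (94/5)*(1/34954) = 23/2725 + 47/87385 = 427586/47624825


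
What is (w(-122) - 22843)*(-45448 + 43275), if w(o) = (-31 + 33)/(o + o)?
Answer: 6055818531/122 ≈ 4.9638e+7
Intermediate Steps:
w(o) = 1/o (w(o) = 2/((2*o)) = 2*(1/(2*o)) = 1/o)
(w(-122) - 22843)*(-45448 + 43275) = (1/(-122) - 22843)*(-45448 + 43275) = (-1/122 - 22843)*(-2173) = -2786847/122*(-2173) = 6055818531/122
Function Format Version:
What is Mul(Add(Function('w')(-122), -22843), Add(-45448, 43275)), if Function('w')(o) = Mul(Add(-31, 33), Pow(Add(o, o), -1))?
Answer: Rational(6055818531, 122) ≈ 4.9638e+7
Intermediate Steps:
Function('w')(o) = Pow(o, -1) (Function('w')(o) = Mul(2, Pow(Mul(2, o), -1)) = Mul(2, Mul(Rational(1, 2), Pow(o, -1))) = Pow(o, -1))
Mul(Add(Function('w')(-122), -22843), Add(-45448, 43275)) = Mul(Add(Pow(-122, -1), -22843), Add(-45448, 43275)) = Mul(Add(Rational(-1, 122), -22843), -2173) = Mul(Rational(-2786847, 122), -2173) = Rational(6055818531, 122)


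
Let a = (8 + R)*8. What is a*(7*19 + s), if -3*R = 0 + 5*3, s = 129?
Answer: 6288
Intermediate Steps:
R = -5 (R = -(0 + 5*3)/3 = -(0 + 15)/3 = -1/3*15 = -5)
a = 24 (a = (8 - 5)*8 = 3*8 = 24)
a*(7*19 + s) = 24*(7*19 + 129) = 24*(133 + 129) = 24*262 = 6288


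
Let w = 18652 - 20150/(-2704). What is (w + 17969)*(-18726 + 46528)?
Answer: 52953899459/52 ≈ 1.0183e+9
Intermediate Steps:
w = 1940583/104 (w = 18652 - 20150*(-1)/2704 = 18652 - 1*(-775/104) = 18652 + 775/104 = 1940583/104 ≈ 18659.)
(w + 17969)*(-18726 + 46528) = (1940583/104 + 17969)*(-18726 + 46528) = (3809359/104)*27802 = 52953899459/52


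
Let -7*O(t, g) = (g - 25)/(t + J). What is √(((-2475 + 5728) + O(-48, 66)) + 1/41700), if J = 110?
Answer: √2663563357175763/904890 ≈ 57.034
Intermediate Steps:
O(t, g) = -(-25 + g)/(7*(110 + t)) (O(t, g) = -(g - 25)/(7*(t + 110)) = -(-25 + g)/(7*(110 + t)))
√(((-2475 + 5728) + O(-48, 66)) + 1/41700) = √(((-2475 + 5728) + (25 - 1*66)/(7*(110 - 48))) + 1/41700) = √((3253 + (⅐)*(25 - 66)/62) + 1/41700) = √((3253 + (⅐)*(1/62)*(-41)) + 1/41700) = √((3253 - 41/434) + 1/41700) = √(1411761/434 + 1/41700) = √(29435217067/9048900) = √2663563357175763/904890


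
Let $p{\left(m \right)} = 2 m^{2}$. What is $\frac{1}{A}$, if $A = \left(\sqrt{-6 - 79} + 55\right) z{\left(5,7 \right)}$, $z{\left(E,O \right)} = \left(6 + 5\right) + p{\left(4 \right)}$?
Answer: $\frac{11}{26746} - \frac{i \sqrt{85}}{133730} \approx 0.00041128 - 6.8942 \cdot 10^{-5} i$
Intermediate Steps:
$z{\left(E,O \right)} = 43$ ($z{\left(E,O \right)} = \left(6 + 5\right) + 2 \cdot 4^{2} = 11 + 2 \cdot 16 = 11 + 32 = 43$)
$A = 2365 + 43 i \sqrt{85}$ ($A = \left(\sqrt{-6 - 79} + 55\right) 43 = \left(\sqrt{-85} + 55\right) 43 = \left(i \sqrt{85} + 55\right) 43 = \left(55 + i \sqrt{85}\right) 43 = 2365 + 43 i \sqrt{85} \approx 2365.0 + 396.44 i$)
$\frac{1}{A} = \frac{1}{2365 + 43 i \sqrt{85}}$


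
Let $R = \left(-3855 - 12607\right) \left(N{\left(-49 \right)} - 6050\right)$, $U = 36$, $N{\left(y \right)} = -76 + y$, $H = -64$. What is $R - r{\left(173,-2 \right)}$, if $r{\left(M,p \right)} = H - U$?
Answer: $101652950$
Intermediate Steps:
$R = 101652850$ ($R = \left(-3855 - 12607\right) \left(\left(-76 - 49\right) - 6050\right) = - 16462 \left(-125 - 6050\right) = \left(-16462\right) \left(-6175\right) = 101652850$)
$r{\left(M,p \right)} = -100$ ($r{\left(M,p \right)} = -64 - 36 = -100$)
$R - r{\left(173,-2 \right)} = 101652850 - -100 = 101652850 + 100 = 101652950$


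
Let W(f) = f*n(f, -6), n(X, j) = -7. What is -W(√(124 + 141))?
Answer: 7*√265 ≈ 113.95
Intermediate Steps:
W(f) = -7*f (W(f) = f*(-7) = -7*f)
-W(√(124 + 141)) = -(-7)*√(124 + 141) = -(-7)*√265 = 7*√265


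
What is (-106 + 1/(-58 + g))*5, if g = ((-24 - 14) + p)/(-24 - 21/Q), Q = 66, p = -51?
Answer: -15410835/29072 ≈ -530.09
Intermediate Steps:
g = 1958/535 (g = ((-24 - 14) - 51)/(-24 - 21/66) = (-38 - 51)/(-24 - 21*1/66) = -89/(-24 - 7/22) = -89/(-535/22) = -89*(-22/535) = 1958/535 ≈ 3.6598)
(-106 + 1/(-58 + g))*5 = (-106 + 1/(-58 + 1958/535))*5 = (-106 + 1/(-29072/535))*5 = (-106 - 535/29072)*5 = -3082167/29072*5 = -15410835/29072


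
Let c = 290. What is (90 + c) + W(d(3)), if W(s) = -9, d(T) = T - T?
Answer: 371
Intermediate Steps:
d(T) = 0
(90 + c) + W(d(3)) = (90 + 290) - 9 = 380 - 9 = 371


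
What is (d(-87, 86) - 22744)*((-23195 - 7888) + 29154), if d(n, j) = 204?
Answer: 43479660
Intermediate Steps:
(d(-87, 86) - 22744)*((-23195 - 7888) + 29154) = (204 - 22744)*((-23195 - 7888) + 29154) = -22540*(-31083 + 29154) = -22540*(-1929) = 43479660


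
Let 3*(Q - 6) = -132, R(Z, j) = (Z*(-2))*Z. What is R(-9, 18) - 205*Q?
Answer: 7628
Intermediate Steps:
R(Z, j) = -2*Z² (R(Z, j) = (-2*Z)*Z = -2*Z²)
Q = -38 (Q = 6 + (⅓)*(-132) = 6 - 44 = -38)
R(-9, 18) - 205*Q = -2*(-9)² - 205*(-38) = -2*81 + 7790 = -162 + 7790 = 7628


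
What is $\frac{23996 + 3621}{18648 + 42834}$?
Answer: $\frac{27617}{61482} \approx 0.44919$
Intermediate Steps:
$\frac{23996 + 3621}{18648 + 42834} = \frac{27617}{61482}$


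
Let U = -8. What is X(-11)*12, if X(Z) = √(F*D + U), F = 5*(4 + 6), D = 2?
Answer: 24*√23 ≈ 115.10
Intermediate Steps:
F = 50 (F = 5*10 = 50)
X(Z) = 2*√23 (X(Z) = √(50*2 - 8) = √(100 - 8) = √92 = 2*√23)
X(-11)*12 = (2*√23)*12 = 24*√23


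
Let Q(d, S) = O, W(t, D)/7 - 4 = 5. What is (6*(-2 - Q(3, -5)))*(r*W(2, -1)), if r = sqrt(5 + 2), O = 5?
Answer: -2646*sqrt(7) ≈ -7000.7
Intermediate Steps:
W(t, D) = 63 (W(t, D) = 28 + 7*5 = 28 + 35 = 63)
Q(d, S) = 5
r = sqrt(7) ≈ 2.6458
(6*(-2 - Q(3, -5)))*(r*W(2, -1)) = (6*(-2 - 1*5))*(sqrt(7)*63) = (6*(-2 - 5))*(63*sqrt(7)) = (6*(-7))*(63*sqrt(7)) = -2646*sqrt(7)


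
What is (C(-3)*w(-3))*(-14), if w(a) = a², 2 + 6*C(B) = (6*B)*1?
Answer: 420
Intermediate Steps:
C(B) = -⅓ + B (C(B) = -⅓ + ((6*B)*1)/6 = -⅓ + (6*B)/6 = -⅓ + B)
(C(-3)*w(-3))*(-14) = ((-⅓ - 3)*(-3)²)*(-14) = -10/3*9*(-14) = -30*(-14) = 420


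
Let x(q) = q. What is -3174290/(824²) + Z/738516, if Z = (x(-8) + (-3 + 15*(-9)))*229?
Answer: -295870604653/62679329952 ≈ -4.7204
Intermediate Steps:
Z = -33434 (Z = (-8 + (-3 + 15*(-9)))*229 = (-8 + (-3 - 135))*229 = (-8 - 138)*229 = -146*229 = -33434)
-3174290/(824²) + Z/738516 = -3174290/(824²) - 33434/738516 = -3174290/678976 - 33434*1/738516 = -3174290*1/678976 - 16717/369258 = -1587145/339488 - 16717/369258 = -295870604653/62679329952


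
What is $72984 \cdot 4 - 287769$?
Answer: $4167$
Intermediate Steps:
$72984 \cdot 4 - 287769 = 291936 - 287769 = 4167$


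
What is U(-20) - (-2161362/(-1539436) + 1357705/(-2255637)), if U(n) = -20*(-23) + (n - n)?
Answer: 797261450096753/1736204400366 ≈ 459.20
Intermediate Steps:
U(n) = 460 (U(n) = 460 + 0 = 460)
U(-20) - (-2161362/(-1539436) + 1357705/(-2255637)) = 460 - (-2161362/(-1539436) + 1357705/(-2255637)) = 460 - (-2161362*(-1/1539436) + 1357705*(-1/2255637)) = 460 - (1080681/769718 - 1357705/2255637) = 460 - 1*1392574071607/1736204400366 = 460 - 1392574071607/1736204400366 = 797261450096753/1736204400366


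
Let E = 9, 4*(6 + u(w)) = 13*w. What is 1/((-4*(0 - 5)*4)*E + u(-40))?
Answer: 1/584 ≈ 0.0017123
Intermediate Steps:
u(w) = -6 + 13*w/4 (u(w) = -6 + (13*w)/4 = -6 + 13*w/4)
1/((-4*(0 - 5)*4)*E + u(-40)) = 1/((-4*(0 - 5)*4)*9 + (-6 + (13/4)*(-40))) = 1/((-4*(-5)*4)*9 + (-6 - 130)) = 1/((20*4)*9 - 136) = 1/(80*9 - 136) = 1/(720 - 136) = 1/584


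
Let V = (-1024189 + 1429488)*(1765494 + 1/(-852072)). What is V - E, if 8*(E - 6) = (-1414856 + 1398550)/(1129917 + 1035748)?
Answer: 1320411658137373012152919/1845302507880 ≈ 7.1555e+11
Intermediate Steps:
V = 609702635517701533/852072 (V = 405299*(1765494 - 1/852072) = 405299*(1504328003567/852072) = 609702635517701533/852072 ≈ 7.1555e+11)
E = 51967807/8662660 (E = 6 + ((-1414856 + 1398550)/(1129917 + 1035748))/8 = 6 + (-16306/2165665)/8 = 6 + (-16306*1/2165665)/8 = 6 + (⅛)*(-16306/2165665) = 6 - 8153/8662660 = 51967807/8662660 ≈ 5.9991)
V - E = 609702635517701533/852072 - 1*51967807/8662660 = 609702635517701533/852072 - 51967807/8662660 = 1320411658137373012152919/1845302507880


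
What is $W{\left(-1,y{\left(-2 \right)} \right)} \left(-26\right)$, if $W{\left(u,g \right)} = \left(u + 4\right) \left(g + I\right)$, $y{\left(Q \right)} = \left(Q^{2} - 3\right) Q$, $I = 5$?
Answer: $-234$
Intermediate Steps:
$y{\left(Q \right)} = Q \left(-3 + Q^{2}\right)$ ($y{\left(Q \right)} = \left(-3 + Q^{2}\right) Q = Q \left(-3 + Q^{2}\right)$)
$W{\left(u,g \right)} = \left(4 + u\right) \left(5 + g\right)$ ($W{\left(u,g \right)} = \left(u + 4\right) \left(g + 5\right) = \left(4 + u\right) \left(5 + g\right)$)
$W{\left(-1,y{\left(-2 \right)} \right)} \left(-26\right) = \left(20 + 4 \left(- 2 \left(-3 + \left(-2\right)^{2}\right)\right) + 5 \left(-1\right) + - 2 \left(-3 + \left(-2\right)^{2}\right) \left(-1\right)\right) \left(-26\right) = \left(20 + 4 \left(- 2 \left(-3 + 4\right)\right) - 5 + - 2 \left(-3 + 4\right) \left(-1\right)\right) \left(-26\right) = \left(20 + 4 \left(\left(-2\right) 1\right) - 5 + \left(-2\right) 1 \left(-1\right)\right) \left(-26\right) = \left(20 + 4 \left(-2\right) - 5 - -2\right) \left(-26\right) = \left(20 - 8 - 5 + 2\right) \left(-26\right) = 9 \left(-26\right) = -234$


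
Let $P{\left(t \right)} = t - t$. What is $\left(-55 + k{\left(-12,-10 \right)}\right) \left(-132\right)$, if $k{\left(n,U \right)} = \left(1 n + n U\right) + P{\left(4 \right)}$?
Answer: $-6996$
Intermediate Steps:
$P{\left(t \right)} = 0$
$k{\left(n,U \right)} = n + U n$ ($k{\left(n,U \right)} = \left(1 n + n U\right) + 0 = \left(n + U n\right) + 0 = n + U n$)
$\left(-55 + k{\left(-12,-10 \right)}\right) \left(-132\right) = \left(-55 - 12 \left(1 - 10\right)\right) \left(-132\right) = \left(-55 - -108\right) \left(-132\right) = \left(-55 + 108\right) \left(-132\right) = 53 \left(-132\right) = -6996$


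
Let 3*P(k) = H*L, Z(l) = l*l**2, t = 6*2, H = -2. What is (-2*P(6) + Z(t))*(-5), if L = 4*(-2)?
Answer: -25760/3 ≈ -8586.7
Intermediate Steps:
L = -8
t = 12
Z(l) = l**3
P(k) = 16/3 (P(k) = (-2*(-8))/3 = (1/3)*16 = 16/3)
(-2*P(6) + Z(t))*(-5) = (-2*16/3 + 12**3)*(-5) = (-32/3 + 1728)*(-5) = (5152/3)*(-5) = -25760/3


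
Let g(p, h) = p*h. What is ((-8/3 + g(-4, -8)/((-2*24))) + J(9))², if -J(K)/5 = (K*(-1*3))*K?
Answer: 13213225/9 ≈ 1.4681e+6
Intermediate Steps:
g(p, h) = h*p
J(K) = 15*K² (J(K) = -5*K*(-1*3)*K = -5*K*(-3)*K = -5*(-3*K)*K = -(-15)*K² = 15*K²)
((-8/3 + g(-4, -8)/((-2*24))) + J(9))² = ((-8/3 + (-8*(-4))/((-2*24))) + 15*9²)² = ((-8*⅓ + 32/(-48)) + 15*81)² = ((-8/3 + 32*(-1/48)) + 1215)² = ((-8/3 - ⅔) + 1215)² = (-10/3 + 1215)² = (3635/3)² = 13213225/9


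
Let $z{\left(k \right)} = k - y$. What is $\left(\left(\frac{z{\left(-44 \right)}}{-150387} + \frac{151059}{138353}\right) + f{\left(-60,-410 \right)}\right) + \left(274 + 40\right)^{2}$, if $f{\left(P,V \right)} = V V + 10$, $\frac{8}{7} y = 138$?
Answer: $\frac{22196956633651423}{83225970444} \approx 2.6671 \cdot 10^{5}$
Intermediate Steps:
$y = \frac{483}{4}$ ($y = \frac{7}{8} \cdot 138 = \frac{483}{4} \approx 120.75$)
$f{\left(P,V \right)} = 10 + V^{2}$ ($f{\left(P,V \right)} = V^{2} + 10 = 10 + V^{2}$)
$z{\left(k \right)} = - \frac{483}{4} + k$ ($z{\left(k \right)} = k - \frac{483}{4} = - \frac{483}{4} + k$)
$\left(\left(\frac{z{\left(-44 \right)}}{-150387} + \frac{151059}{138353}\right) + f{\left(-60,-410 \right)}\right) + \left(274 + 40\right)^{2} = \left(\left(\frac{- \frac{483}{4} - 44}{-150387} + \frac{151059}{138353}\right) + \left(10 + \left(-410\right)^{2}\right)\right) + \left(274 + 40\right)^{2} = \left(\left(\left(- \frac{659}{4}\right) \left(- \frac{1}{150387}\right) + 151059 \cdot \frac{1}{138353}\right) + \left(10 + 168100\right)\right) + 314^{2} = \left(\left(\frac{659}{601548} + \frac{151059}{138353}\right) + 168110\right) + 98596 = \left(\frac{90960413959}{83225970444} + 168110\right) + 98596 = \frac{13991208851754799}{83225970444} + 98596 = \frac{22196956633651423}{83225970444}$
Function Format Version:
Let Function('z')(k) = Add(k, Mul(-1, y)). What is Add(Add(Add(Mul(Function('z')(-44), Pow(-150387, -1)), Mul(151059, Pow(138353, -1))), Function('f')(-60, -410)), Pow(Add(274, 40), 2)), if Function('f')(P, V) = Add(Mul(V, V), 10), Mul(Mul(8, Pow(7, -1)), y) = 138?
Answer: Rational(22196956633651423, 83225970444) ≈ 2.6671e+5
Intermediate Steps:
y = Rational(483, 4) (y = Mul(Rational(7, 8), 138) = Rational(483, 4) ≈ 120.75)
Function('f')(P, V) = Add(10, Pow(V, 2)) (Function('f')(P, V) = Add(Pow(V, 2), 10) = Add(10, Pow(V, 2)))
Function('z')(k) = Add(Rational(-483, 4), k) (Function('z')(k) = Add(k, Mul(-1, Rational(483, 4))) = Add(k, Rational(-483, 4)) = Add(Rational(-483, 4), k))
Add(Add(Add(Mul(Function('z')(-44), Pow(-150387, -1)), Mul(151059, Pow(138353, -1))), Function('f')(-60, -410)), Pow(Add(274, 40), 2)) = Add(Add(Add(Mul(Add(Rational(-483, 4), -44), Pow(-150387, -1)), Mul(151059, Pow(138353, -1))), Add(10, Pow(-410, 2))), Pow(Add(274, 40), 2)) = Add(Add(Add(Mul(Rational(-659, 4), Rational(-1, 150387)), Mul(151059, Rational(1, 138353))), Add(10, 168100)), Pow(314, 2)) = Add(Add(Add(Rational(659, 601548), Rational(151059, 138353)), 168110), 98596) = Add(Add(Rational(90960413959, 83225970444), 168110), 98596) = Add(Rational(13991208851754799, 83225970444), 98596) = Rational(22196956633651423, 83225970444)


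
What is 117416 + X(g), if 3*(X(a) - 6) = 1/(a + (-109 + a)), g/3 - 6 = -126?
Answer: 292028513/2487 ≈ 1.1742e+5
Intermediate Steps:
g = -360 (g = 18 + 3*(-126) = 18 - 378 = -360)
X(a) = 6 + 1/(3*(-109 + 2*a)) (X(a) = 6 + 1/(3*(a + (-109 + a))) = 6 + 1/(3*(-109 + 2*a)))
117416 + X(g) = 117416 + (-1961 + 36*(-360))/(3*(-109 + 2*(-360))) = 117416 + (-1961 - 12960)/(3*(-109 - 720)) = 117416 + (1/3)*(-14921)/(-829) = 117416 + (1/3)*(-1/829)*(-14921) = 117416 + 14921/2487 = 292028513/2487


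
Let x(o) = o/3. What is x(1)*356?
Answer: 356/3 ≈ 118.67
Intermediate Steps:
x(o) = o/3 (x(o) = o*(1/3) = o/3)
x(1)*356 = ((1/3)*1)*356 = (1/3)*356 = 356/3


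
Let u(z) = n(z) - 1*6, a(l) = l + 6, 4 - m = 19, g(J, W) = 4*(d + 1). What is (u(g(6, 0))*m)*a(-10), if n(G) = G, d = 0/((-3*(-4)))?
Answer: -120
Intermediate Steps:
d = 0 (d = 0/12 = 0*(1/12) = 0)
g(J, W) = 4 (g(J, W) = 4*(0 + 1) = 4*1 = 4)
m = -15 (m = 4 - 1*19 = 4 - 19 = -15)
a(l) = 6 + l
u(z) = -6 + z (u(z) = z - 1*6 = z - 6 = -6 + z)
(u(g(6, 0))*m)*a(-10) = ((-6 + 4)*(-15))*(6 - 10) = -2*(-15)*(-4) = 30*(-4) = -120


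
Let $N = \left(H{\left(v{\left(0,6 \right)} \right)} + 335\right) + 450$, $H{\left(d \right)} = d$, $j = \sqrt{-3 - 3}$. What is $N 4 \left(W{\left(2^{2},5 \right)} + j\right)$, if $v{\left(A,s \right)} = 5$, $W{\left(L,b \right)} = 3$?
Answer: $9480 + 3160 i \sqrt{6} \approx 9480.0 + 7740.4 i$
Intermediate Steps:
$j = i \sqrt{6}$ ($j = \sqrt{-6} = i \sqrt{6} \approx 2.4495 i$)
$N = 790$ ($N = \left(5 + 335\right) + 450 = 340 + 450 = 790$)
$N 4 \left(W{\left(2^{2},5 \right)} + j\right) = 790 \cdot 4 \left(3 + i \sqrt{6}\right) = 790 \left(12 + 4 i \sqrt{6}\right) = 9480 + 3160 i \sqrt{6}$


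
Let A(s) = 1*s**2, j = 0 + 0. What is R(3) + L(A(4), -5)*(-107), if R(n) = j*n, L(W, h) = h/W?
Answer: 535/16 ≈ 33.438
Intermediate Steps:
j = 0
A(s) = s**2
R(n) = 0 (R(n) = 0*n = 0)
R(3) + L(A(4), -5)*(-107) = 0 - 5/(4**2)*(-107) = 0 - 5/16*(-107) = 0 + 535/16 = 535/16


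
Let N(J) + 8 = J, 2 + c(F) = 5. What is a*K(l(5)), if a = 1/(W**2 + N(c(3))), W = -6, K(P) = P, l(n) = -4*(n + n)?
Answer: -40/31 ≈ -1.2903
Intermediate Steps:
c(F) = 3 (c(F) = -2 + 5 = 3)
l(n) = -8*n
N(J) = -8 + J
a = 1/31 (a = 1/((-6)**2 + (-8 + 3)) = 1/(36 - 5) = 1/31 ≈ 0.032258)
a*K(l(5)) = (-8*5)/31 = (1/31)*(-40) = -40/31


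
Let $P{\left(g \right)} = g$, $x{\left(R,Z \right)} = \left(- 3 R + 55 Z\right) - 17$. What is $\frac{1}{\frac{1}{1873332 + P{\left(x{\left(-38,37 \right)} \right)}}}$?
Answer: $1875464$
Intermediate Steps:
$x{\left(R,Z \right)} = -17 - 3 R + 55 Z$
$\frac{1}{\frac{1}{1873332 + P{\left(x{\left(-38,37 \right)} \right)}}} = \frac{1}{\frac{1}{1873332 - -2132}} = \frac{1}{\frac{1}{1873332 + \left(-17 + 114 + 2035\right)}} = \frac{1}{\frac{1}{1873332 + 2132}} = \frac{1}{\frac{1}{1875464}} = 1875464$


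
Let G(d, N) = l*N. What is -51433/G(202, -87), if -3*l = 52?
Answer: -51433/1508 ≈ -34.107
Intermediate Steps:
l = -52/3 (l = -⅓*52 = -52/3 ≈ -17.333)
G(d, N) = -52*N/3
-51433/G(202, -87) = -51433/((-52/3*(-87))) = -51433/1508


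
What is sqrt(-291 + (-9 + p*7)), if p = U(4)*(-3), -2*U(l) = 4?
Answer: I*sqrt(258) ≈ 16.062*I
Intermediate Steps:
U(l) = -2 (U(l) = -1/2*4 = -2)
p = 6 (p = -2*(-3) = 6)
sqrt(-291 + (-9 + p*7)) = sqrt(-291 + (-9 + 6*7)) = sqrt(-291 + (-9 + 42)) = sqrt(-291 + 33) = sqrt(-258) = I*sqrt(258)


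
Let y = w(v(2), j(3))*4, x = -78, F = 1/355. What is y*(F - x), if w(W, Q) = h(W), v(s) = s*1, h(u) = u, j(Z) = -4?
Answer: 221528/355 ≈ 624.02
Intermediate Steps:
F = 1/355 ≈ 0.0028169
v(s) = s
w(W, Q) = W
y = 8 (y = 2*4 = 8)
y*(F - x) = 8*(1/355 - 1*(-78)) = 8*(1/355 + 78) = 8*(27691/355) = 221528/355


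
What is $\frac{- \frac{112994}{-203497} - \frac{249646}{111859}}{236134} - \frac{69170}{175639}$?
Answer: $- \frac{102538101696655214}{260363813281098923} \approx -0.39383$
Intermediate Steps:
$\frac{- \frac{112994}{-203497} - \frac{249646}{111859}}{236134} - \frac{69170}{175639} = \left(\left(-112994\right) \left(- \frac{1}{203497}\right) - \frac{249646}{111859}\right) \frac{1}{236134} - \frac{69170}{175639} = \left(\frac{2306}{4153} - \frac{249646}{111859}\right) \frac{1}{236134} - \frac{69170}{175639} = \left(- \frac{778832984}{464550427}\right) \frac{1}{236134} - \frac{69170}{175639} = - \frac{389416492}{54848075264609} - \frac{69170}{175639} = - \frac{102538101696655214}{260363813281098923}$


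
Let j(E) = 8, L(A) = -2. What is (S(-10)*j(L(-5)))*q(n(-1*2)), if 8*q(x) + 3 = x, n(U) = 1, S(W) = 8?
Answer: -16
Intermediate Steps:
q(x) = -3/8 + x/8
(S(-10)*j(L(-5)))*q(n(-1*2)) = (8*8)*(-3/8 + (⅛)*1) = 64*(-3/8 + ⅛) = 64*(-¼) = -16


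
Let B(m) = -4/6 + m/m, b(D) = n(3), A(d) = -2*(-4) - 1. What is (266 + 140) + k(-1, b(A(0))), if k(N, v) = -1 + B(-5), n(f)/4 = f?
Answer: 1216/3 ≈ 405.33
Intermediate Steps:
A(d) = 7 (A(d) = 8 - 1 = 7)
n(f) = 4*f
b(D) = 12 (b(D) = 4*3 = 12)
B(m) = ⅓ (B(m) = -4*⅙ + 1 = -⅔ + 1 = ⅓)
k(N, v) = -⅔ (k(N, v) = -1 + ⅓ = -⅔)
(266 + 140) + k(-1, b(A(0))) = (266 + 140) - ⅔ = 406 - ⅔ = 1216/3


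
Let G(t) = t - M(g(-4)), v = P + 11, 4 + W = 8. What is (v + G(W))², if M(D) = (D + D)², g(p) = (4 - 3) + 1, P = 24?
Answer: 529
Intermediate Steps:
W = 4 (W = -4 + 8 = 4)
g(p) = 2 (g(p) = 1 + 1 = 2)
M(D) = 4*D² (M(D) = (2*D)² = 4*D²)
v = 35 (v = 24 + 11 = 35)
G(t) = -16 + t (G(t) = t - 4*2² = t - 4*4 = t - 1*16 = t - 16 = -16 + t)
(v + G(W))² = (35 + (-16 + 4))² = (35 - 12)² = 23² = 529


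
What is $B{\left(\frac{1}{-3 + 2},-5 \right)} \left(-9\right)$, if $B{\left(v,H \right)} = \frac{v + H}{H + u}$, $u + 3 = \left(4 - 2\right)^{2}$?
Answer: $- \frac{27}{2} \approx -13.5$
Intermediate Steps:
$u = 1$ ($u = -3 + \left(4 - 2\right)^{2} = -3 + 2^{2} = -3 + 4 = 1$)
$B{\left(v,H \right)} = \frac{H + v}{1 + H}$ ($B{\left(v,H \right)} = \frac{v + H}{H + 1} = \frac{H + v}{1 + H}$)
$B{\left(\frac{1}{-3 + 2},-5 \right)} \left(-9\right) = \frac{-5 + \frac{1}{-3 + 2}}{1 - 5} \left(-9\right) = \frac{-5 + \frac{1}{-1}}{-4} \left(-9\right) = - \frac{-5 - 1}{4} \left(-9\right) = \left(- \frac{1}{4}\right) \left(-6\right) \left(-9\right) = \frac{3}{2} \left(-9\right) = - \frac{27}{2}$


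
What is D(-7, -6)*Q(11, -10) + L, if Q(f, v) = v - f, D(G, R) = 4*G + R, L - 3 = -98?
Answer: 619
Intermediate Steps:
L = -95 (L = 3 - 98 = -95)
D(G, R) = R + 4*G
D(-7, -6)*Q(11, -10) + L = (-6 + 4*(-7))*(-10 - 1*11) - 95 = (-6 - 28)*(-10 - 11) - 95 = -34*(-21) - 95 = 714 - 95 = 619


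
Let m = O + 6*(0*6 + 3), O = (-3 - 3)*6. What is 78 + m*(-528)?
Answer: 9582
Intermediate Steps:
O = -36 (O = -6*6 = -36)
m = -18 (m = -36 + 6*(0*6 + 3) = -36 + 6*(0 + 3) = -36 + 6*3 = -36 + 18 = -18)
78 + m*(-528) = 78 - 18*(-528) = 78 + 9504 = 9582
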